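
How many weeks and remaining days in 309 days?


Weeks: 309 ÷ 7 = 44 remainder 1

44 weeks 1 days


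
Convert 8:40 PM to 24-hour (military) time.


Input: 8:40 PM
PM: 8 + 12 = 20

20:40


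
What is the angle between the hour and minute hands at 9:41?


Hour hand = 9×30 + 41×0.5 = 290.5°
Minute hand = 41×6 = 246°
Difference = |290.5 - 246| = 44.5°

44.5°


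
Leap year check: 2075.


No

Rules: divisible by 4 AND (not by 100 OR by 400)
2075 ÷ 4 = 518 remainder 3 → not divisible by 4
Not divisible by 4 → not a leap year


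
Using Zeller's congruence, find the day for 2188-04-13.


Zeller's congruence:
q=13, m=4, k=88, j=21
h = (13 + ⌊13×5/5⌋ + 88 + ⌊88/4⌋ + ⌊21/4⌋ - 2×21) mod 7
= (13 + 13 + 88 + 22 + 5 - 42) mod 7
= 99 mod 7 = 1
h=1 → Sunday

Sunday


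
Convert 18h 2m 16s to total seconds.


Hours: 18 × 3600 = 64800
Minutes: 2 × 60 = 120
Seconds: 16
Total = 64800 + 120 + 16 = 64936

64936 seconds


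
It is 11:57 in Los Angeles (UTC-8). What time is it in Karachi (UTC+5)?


Time difference = UTC+5 - UTC-8 = +13 hours
New hour = (11 + 13) mod 24
= 24 mod 24 = 0
Minutes unchanged → 00:57; 24 ≥ 24 → next day

00:57 (next day)


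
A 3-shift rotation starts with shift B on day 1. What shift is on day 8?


Shift C

Shifts: A, B, C
Start: B (index 1)
Day 8: (1 + 8 - 1) mod 3
= 8 mod 3
= 2
Index 2 → shift C


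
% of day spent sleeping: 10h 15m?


42.7%

Time: 615 minutes
Day: 1440 minutes
Percentage = (615/1440) × 100 ≈ 42.7%


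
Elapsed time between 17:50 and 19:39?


End time in minutes: 19×60 + 39 = 1179
Start time in minutes: 17×60 + 50 = 1070
Difference = 1179 - 1070 = 109 minutes
= 1 hours 49 minutes

1h 49m


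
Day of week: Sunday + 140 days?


Sunday

Start: Sunday (index 6)
(6 + 140) mod 7
= 146 mod 7
= 6
Index 6 → Sunday


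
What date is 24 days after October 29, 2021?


Start: October 29, 2021
Add 24 days
October 29 → November 1: 31 - 29 + 1 = 3 days (24 - 3 = 21 left)
November 1 + 21 = November 22, 2021

November 22, 2021


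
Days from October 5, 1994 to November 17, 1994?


From October 5, 1994 to November 17, 1994
Rest of October 1994: 31 - 5 = 26
Days into November 1994: 17
Total = 26 + 17 = 43 days

43 days


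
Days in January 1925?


31 days

Month: January (month 1)
January has 31 days


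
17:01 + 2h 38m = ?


19:39

Start: 1021 minutes from midnight
Add: 158 minutes
Total: 1179 minutes
Hours: 1179 ÷ 60 = 19 remainder 39


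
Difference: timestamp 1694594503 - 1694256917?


337586 seconds (93.8 hours / 3.91 days)

Difference = 1694594503 - 1694256917 = 337586 seconds
In hours: 337586 / 3600 ≈ 93.8
In days: 337586 / 86400 ≈ 3.91


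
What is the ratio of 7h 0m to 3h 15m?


Duration 1: 420 minutes
Duration 2: 195 minutes
Ratio = 420:195
GCD = 15
Simplified = 28:13
As a decimal: 28/13 ≈ 2.15

28:13 (2.15)


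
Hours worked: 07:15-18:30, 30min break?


Total time = (18×60+30) - (7×60+15)
= 1110 - 435 = 675 min
Minus break: 675 - 30 = 645 min
= 10h 45m

10h 45m (645 minutes)


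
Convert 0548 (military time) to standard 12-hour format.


5:48 AM

Hour: 5
5 < 12 → AM


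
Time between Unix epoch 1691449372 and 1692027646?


Difference = 1692027646 - 1691449372 = 578274 seconds
In hours: 578274 / 3600 ≈ 160.6
In days: 578274 / 86400 ≈ 6.69

578274 seconds (160.6 hours / 6.69 days)


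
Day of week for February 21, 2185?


Zeller's congruence:
q=21, m=14, k=84, j=21
h = (21 + ⌊13×15/5⌋ + 84 + ⌊84/4⌋ + ⌊21/4⌋ - 2×21) mod 7
= (21 + 39 + 84 + 21 + 5 - 42) mod 7
= 128 mod 7 = 2
h=2 → Monday

Monday


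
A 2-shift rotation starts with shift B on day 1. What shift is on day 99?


Shifts: A, B
Start: B (index 1)
Day 99: (1 + 99 - 1) mod 2
= 99 mod 2
= 1
Index 1 → shift B

Shift B


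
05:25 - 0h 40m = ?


Start: 325 minutes from midnight
Subtract: 40 minutes
Remaining: 325 - 40 = 285
Hours: 4, Minutes: 45

04:45


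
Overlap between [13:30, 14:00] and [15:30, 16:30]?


Meeting A: 810-840 (in minutes from midnight)
Meeting B: 930-990
Overlap start = max(810, 930) = 930
Overlap end = min(840, 990) = 840
Overlap = max(0, 840 - 930) = 0 min

0 minutes


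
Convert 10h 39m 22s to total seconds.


Hours: 10 × 3600 = 36000
Minutes: 39 × 60 = 2340
Seconds: 22
Total = 36000 + 2340 + 22 = 38362

38362 seconds


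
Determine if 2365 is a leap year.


No

Rules: divisible by 4 AND (not by 100 OR by 400)
2365 ÷ 4 = 591 remainder 1 → not divisible by 4
Not divisible by 4 → not a leap year


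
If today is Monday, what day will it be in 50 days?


Tuesday

Start: Monday (index 0)
(0 + 50) mod 7
= 50 mod 7
= 1
Index 1 → Tuesday


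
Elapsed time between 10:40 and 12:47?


2h 7m

End time in minutes: 12×60 + 47 = 767
Start time in minutes: 10×60 + 40 = 640
Difference = 767 - 640 = 127 minutes
= 2 hours 7 minutes


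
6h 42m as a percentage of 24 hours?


Total minutes: 6×60 + 42 = 402
Day = 24×60 = 1440 minutes
Fraction = 402/1440 ≈ 0.2792
As a percentage: 402/1440 × 100 ≈ 27.92%

0.2792 (27.92%)


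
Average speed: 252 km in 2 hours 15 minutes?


Distance: 252 km
Time: 2h 15m = 135 min = 135/60 = 9/4 hours
Speed = 252 ÷ (9/4) = 252 × 4 / 9 = 1008/9 = 112.0 km/h

112.0 km/h


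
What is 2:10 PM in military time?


Input: 2:10 PM
PM: 2 + 12 = 14

14:10


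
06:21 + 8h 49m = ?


Start: 381 minutes from midnight
Add: 529 minutes
Total: 910 minutes
Hours: 910 ÷ 60 = 15 remainder 10

15:10


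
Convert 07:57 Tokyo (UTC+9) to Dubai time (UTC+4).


02:57

Time difference = UTC+4 - UTC+9 = -5 hours
New hour = (7 -5) mod 24
= 2 mod 24 = 2
Minutes unchanged → 02:57


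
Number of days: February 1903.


Month: February (month 2)
February: 28 or 29 (leap year)
1903 leap year? No

28 days


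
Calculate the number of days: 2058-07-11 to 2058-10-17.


From July 11, 2058 to October 17, 2058
Rest of July 2058: 31 - 11 = 20
Full months: August 31, September 30
Days into October 2058: 17
Total = 20 + 31 + 30 + 17 = 98 days

98 days


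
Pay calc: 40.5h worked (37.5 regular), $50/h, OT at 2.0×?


$2175.00

Regular: 37.5h × $50 = $1875.00
Overtime: 40.5 - 37.5 = 3.0h
OT pay: 3.0h × $50 × 2.0 = $300.00
Total = $1875.00 + $300.00 = $2175.00


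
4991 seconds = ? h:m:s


Hours: 4991 ÷ 3600 = 1 remainder 1391
Minutes: 1391 ÷ 60 = 23 remainder 11
Seconds: 11

1h 23m 11s


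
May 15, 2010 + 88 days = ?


Start: May 15, 2010
Add 88 days
May 15 → June 1: 31 - 15 + 1 = 17 days (88 - 17 = 71 left)
June 1 → July 1: 30 - 1 + 1 = 30 days (71 - 30 = 41 left)
July 1 → August 1: 31 - 1 + 1 = 31 days (41 - 31 = 10 left)
August 1 + 10 = August 11, 2010

August 11, 2010


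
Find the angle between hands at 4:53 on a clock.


Hour hand = 4×30 + 53×0.5 = 146.5°
Minute hand = 53×6 = 318°
Difference = |146.5 - 318| = 171.5°

171.5°


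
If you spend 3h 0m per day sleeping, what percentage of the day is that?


12.5%

Time: 180 minutes
Day: 1440 minutes
Percentage = (180/1440) × 100 = 12.5%


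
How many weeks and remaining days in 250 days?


Weeks: 250 ÷ 7 = 35 remainder 5

35 weeks 5 days


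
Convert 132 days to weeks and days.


18 weeks 6 days

Weeks: 132 ÷ 7 = 18 remainder 6


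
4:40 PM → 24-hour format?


Input: 4:40 PM
PM: 4 + 12 = 16

16:40


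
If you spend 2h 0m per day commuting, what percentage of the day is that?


Time: 120 minutes
Day: 1440 minutes
Percentage = (120/1440) × 100 ≈ 8.3%

8.3%


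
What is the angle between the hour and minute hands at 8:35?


Hour hand = 8×30 + 35×0.5 = 257.5°
Minute hand = 35×6 = 210°
Difference = |257.5 - 210| = 47.5°

47.5°


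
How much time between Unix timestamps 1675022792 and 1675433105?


410313 seconds (114.0 hours / 4.75 days)

Difference = 1675433105 - 1675022792 = 410313 seconds
In hours: 410313 / 3600 ≈ 114.0
In days: 410313 / 86400 ≈ 4.75


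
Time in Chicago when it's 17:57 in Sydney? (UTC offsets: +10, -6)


Time difference = UTC-6 - UTC+10 = -16 hours
New hour = (17 -16) mod 24
= 1 mod 24 = 1
Minutes unchanged → 01:57

01:57


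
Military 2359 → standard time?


11:59 PM

Hour: 23
23 - 12 = 11 → PM


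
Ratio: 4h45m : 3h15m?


19:13 (1.46)

Duration 1: 285 minutes
Duration 2: 195 minutes
Ratio = 285:195
GCD = 15
Simplified = 19:13
As a decimal: 19/13 ≈ 1.46


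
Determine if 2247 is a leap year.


Rules: divisible by 4 AND (not by 100 OR by 400)
2247 ÷ 4 = 561 remainder 3 → not divisible by 4
Not divisible by 4 → not a leap year

No


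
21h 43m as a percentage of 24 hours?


0.9049 (90.49%)

Total minutes: 21×60 + 43 = 1303
Day = 24×60 = 1440 minutes
Fraction = 1303/1440 ≈ 0.9049
As a percentage: 1303/1440 × 100 ≈ 90.49%


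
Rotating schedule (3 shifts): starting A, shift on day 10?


Shifts: A, B, C
Start: A (index 0)
Day 10: (0 + 10 - 1) mod 3
= 9 mod 3
= 0
Index 0 → shift A

Shift A


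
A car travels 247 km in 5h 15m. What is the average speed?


Distance: 247 km
Time: 5h 15m = 315 min = 315/60 = 21/4 hours
Speed = 247 ÷ (21/4) = 247 × 4 / 21 = 988/21 ≈ 47.0 km/h

47.0 km/h


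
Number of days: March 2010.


Month: March (month 3)
March has 31 days

31 days


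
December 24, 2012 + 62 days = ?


Start: December 24, 2012
Add 62 days
December 24 → January 1: 31 - 24 + 1 = 8 days (62 - 8 = 54 left)
January 1 → February 1: 31 - 1 + 1 = 31 days (54 - 31 = 23 left)
February 1 + 23 = February 24, 2013

February 24, 2013


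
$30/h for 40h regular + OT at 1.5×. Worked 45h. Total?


Regular: 40h × $30 = $1200.00
Overtime: 45 - 40 = 5h
OT pay: 5h × $30 × 1.5 = $225.00
Total = $1200.00 + $225.00 = $1425.00

$1425.00


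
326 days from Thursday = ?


Monday

Start: Thursday (index 3)
(3 + 326) mod 7
= 329 mod 7
= 0
Index 0 → Monday


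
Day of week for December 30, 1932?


Friday

Zeller's congruence:
q=30, m=12, k=32, j=19
h = (30 + ⌊13×13/5⌋ + 32 + ⌊32/4⌋ + ⌊19/4⌋ - 2×19) mod 7
= (30 + 33 + 32 + 8 + 4 - 38) mod 7
= 69 mod 7 = 6
h=6 → Friday


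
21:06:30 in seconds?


75990 seconds

Hours: 21 × 3600 = 75600
Minutes: 6 × 60 = 360
Seconds: 30
Total = 75600 + 360 + 30 = 75990


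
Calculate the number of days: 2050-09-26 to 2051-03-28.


From September 26, 2050 to March 28, 2051
Rest of September 2050: 30 - 26 = 4
Full months: October 31, November 30, December 31, January 31, February 2051 28
Days into March 2051: 28
Total = 4 + 31 + 30 + 31 + 31 + 28 + 28 = 183 days

183 days


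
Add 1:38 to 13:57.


Start: 837 minutes from midnight
Add: 98 minutes
Total: 935 minutes
Hours: 935 ÷ 60 = 15 remainder 35

15:35


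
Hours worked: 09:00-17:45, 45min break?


8h 0m (480 minutes)

Total time = (17×60+45) - (9×60+0)
= 1065 - 540 = 525 min
Minus break: 525 - 45 = 480 min
= 8h 0m


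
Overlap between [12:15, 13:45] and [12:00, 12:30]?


15 minutes

Meeting A: 735-825 (in minutes from midnight)
Meeting B: 720-750
Overlap start = max(735, 720) = 735
Overlap end = min(825, 750) = 750
Overlap = max(0, 750 - 735) = 15 min


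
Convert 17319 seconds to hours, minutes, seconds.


4h 48m 39s

Hours: 17319 ÷ 3600 = 4 remainder 2919
Minutes: 2919 ÷ 60 = 48 remainder 39
Seconds: 39


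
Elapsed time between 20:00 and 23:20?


3h 20m

End time in minutes: 23×60 + 20 = 1400
Start time in minutes: 20×60 + 0 = 1200
Difference = 1400 - 1200 = 200 minutes
= 3 hours 20 minutes


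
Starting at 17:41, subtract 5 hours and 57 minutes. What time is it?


11:44

Start: 1061 minutes from midnight
Subtract: 357 minutes
Remaining: 1061 - 357 = 704
Hours: 11, Minutes: 44


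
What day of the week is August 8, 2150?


Zeller's congruence:
q=8, m=8, k=50, j=21
h = (8 + ⌊13×9/5⌋ + 50 + ⌊50/4⌋ + ⌊21/4⌋ - 2×21) mod 7
= (8 + 23 + 50 + 12 + 5 - 42) mod 7
= 56 mod 7 = 0
h=0 → Saturday

Saturday


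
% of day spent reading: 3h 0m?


12.5%

Time: 180 minutes
Day: 1440 minutes
Percentage = (180/1440) × 100 = 12.5%


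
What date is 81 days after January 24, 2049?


Start: January 24, 2049
Add 81 days
January 24 → February 1: 31 - 24 + 1 = 8 days (81 - 8 = 73 left)
February 1 → March 1: 28 - 1 + 1 = 28 days (73 - 28 = 45 left)
March 1 → April 1: 31 - 1 + 1 = 31 days (45 - 31 = 14 left)
April 1 + 14 = April 15, 2049

April 15, 2049


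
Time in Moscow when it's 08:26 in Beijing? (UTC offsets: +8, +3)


03:26

Time difference = UTC+3 - UTC+8 = -5 hours
New hour = (8 -5) mod 24
= 3 mod 24 = 3
Minutes unchanged → 03:26


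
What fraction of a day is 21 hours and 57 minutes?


0.9146 (91.46%)

Total minutes: 21×60 + 57 = 1317
Day = 24×60 = 1440 minutes
Fraction = 1317/1440 ≈ 0.9146
As a percentage: 1317/1440 × 100 ≈ 91.46%


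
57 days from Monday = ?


Tuesday

Start: Monday (index 0)
(0 + 57) mod 7
= 57 mod 7
= 1
Index 1 → Tuesday


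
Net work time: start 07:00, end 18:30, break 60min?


Total time = (18×60+30) - (7×60+0)
= 1110 - 420 = 690 min
Minus break: 690 - 60 = 630 min
= 10h 30m

10h 30m (630 minutes)


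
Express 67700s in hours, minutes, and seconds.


18h 48m 20s

Hours: 67700 ÷ 3600 = 18 remainder 2900
Minutes: 2900 ÷ 60 = 48 remainder 20
Seconds: 20


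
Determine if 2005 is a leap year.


Rules: divisible by 4 AND (not by 100 OR by 400)
2005 ÷ 4 = 501 remainder 1 → not divisible by 4
Not divisible by 4 → not a leap year

No


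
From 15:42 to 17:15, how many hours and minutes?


End time in minutes: 17×60 + 15 = 1035
Start time in minutes: 15×60 + 42 = 942
Difference = 1035 - 942 = 93 minutes
= 1 hours 33 minutes

1h 33m


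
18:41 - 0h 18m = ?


18:23

Start: 1121 minutes from midnight
Subtract: 18 minutes
Remaining: 1121 - 18 = 1103
Hours: 18, Minutes: 23


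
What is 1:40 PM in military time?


13:40

Input: 1:40 PM
PM: 1 + 12 = 13


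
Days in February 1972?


29 days

Month: February (month 2)
February: 28 or 29 (leap year)
1972 leap year? Yes


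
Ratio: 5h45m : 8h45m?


Duration 1: 345 minutes
Duration 2: 525 minutes
Ratio = 345:525
GCD = 15
Simplified = 23:35
As a decimal: 23/35 ≈ 0.66

23:35 (0.66)


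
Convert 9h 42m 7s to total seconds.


34927 seconds

Hours: 9 × 3600 = 32400
Minutes: 42 × 60 = 2520
Seconds: 7
Total = 32400 + 2520 + 7 = 34927


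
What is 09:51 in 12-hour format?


9:51 AM

Hour: 9
9 < 12 → AM


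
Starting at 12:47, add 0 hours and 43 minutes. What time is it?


Start: 767 minutes from midnight
Add: 43 minutes
Total: 810 minutes
Hours: 810 ÷ 60 = 13 remainder 30

13:30


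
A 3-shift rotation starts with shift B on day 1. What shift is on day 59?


Shift C

Shifts: A, B, C
Start: B (index 1)
Day 59: (1 + 59 - 1) mod 3
= 59 mod 3
= 2
Index 2 → shift C


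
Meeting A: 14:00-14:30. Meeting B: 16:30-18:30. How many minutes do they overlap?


0 minutes

Meeting A: 840-870 (in minutes from midnight)
Meeting B: 990-1110
Overlap start = max(840, 990) = 990
Overlap end = min(870, 1110) = 870
Overlap = max(0, 870 - 990) = 0 min


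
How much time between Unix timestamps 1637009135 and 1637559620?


550485 seconds (152.9 hours / 6.37 days)

Difference = 1637559620 - 1637009135 = 550485 seconds
In hours: 550485 / 3600 ≈ 152.9
In days: 550485 / 86400 ≈ 6.37


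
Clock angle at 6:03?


Hour hand = 6×30 + 3×0.5 = 181.5°
Minute hand = 3×6 = 18°
Difference = |181.5 - 18| = 163.5°

163.5°


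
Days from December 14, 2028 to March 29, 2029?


From December 14, 2028 to March 29, 2029
Rest of December 2028: 31 - 14 = 17
Full months: January 31, February 2029 28
Days into March 2029: 29
Total = 17 + 31 + 28 + 29 = 105 days

105 days


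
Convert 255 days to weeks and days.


Weeks: 255 ÷ 7 = 36 remainder 3

36 weeks 3 days


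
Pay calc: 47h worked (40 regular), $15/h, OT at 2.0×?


Regular: 40h × $15 = $600.00
Overtime: 47 - 40 = 7h
OT pay: 7h × $15 × 2.0 = $210.00
Total = $600.00 + $210.00 = $810.00

$810.00


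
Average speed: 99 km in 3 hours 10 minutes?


Distance: 99 km
Time: 3h 10m = 190 min = 190/60 = 19/6 hours
Speed = 99 ÷ (19/6) = 99 × 6 / 19 = 594/19 ≈ 31.3 km/h

31.3 km/h


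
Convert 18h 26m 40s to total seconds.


66400 seconds

Hours: 18 × 3600 = 64800
Minutes: 26 × 60 = 1560
Seconds: 40
Total = 64800 + 1560 + 40 = 66400


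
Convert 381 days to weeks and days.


Weeks: 381 ÷ 7 = 54 remainder 3

54 weeks 3 days


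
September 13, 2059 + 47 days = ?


October 30, 2059

Start: September 13, 2059
Add 47 days
September 13 → October 1: 30 - 13 + 1 = 18 days (47 - 18 = 29 left)
October 1 + 29 = October 30, 2059


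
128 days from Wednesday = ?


Start: Wednesday (index 2)
(2 + 128) mod 7
= 130 mod 7
= 4
Index 4 → Friday

Friday


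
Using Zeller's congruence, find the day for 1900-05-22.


Tuesday

Zeller's congruence:
q=22, m=5, k=0, j=19
h = (22 + ⌊13×6/5⌋ + 0 + ⌊0/4⌋ + ⌊19/4⌋ - 2×19) mod 7
= (22 + 15 + 0 + 0 + 4 - 38) mod 7
= 3 mod 7 = 3
h=3 → Tuesday


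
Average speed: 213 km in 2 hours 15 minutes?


94.7 km/h

Distance: 213 km
Time: 2h 15m = 135 min = 135/60 = 9/4 hours
Speed = 213 ÷ (9/4) = 213 × 4 / 9 = 852/9 ≈ 94.7 km/h


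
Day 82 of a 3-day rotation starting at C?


Shifts: A, B, C
Start: C (index 2)
Day 82: (2 + 82 - 1) mod 3
= 83 mod 3
= 2
Index 2 → shift C

Shift C


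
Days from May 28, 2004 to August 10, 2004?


From May 28, 2004 to August 10, 2004
Rest of May 2004: 31 - 28 = 3
Full months: June 30, July 31
Days into August 2004: 10
Total = 3 + 30 + 31 + 10 = 74 days

74 days


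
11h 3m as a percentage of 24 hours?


Total minutes: 11×60 + 3 = 663
Day = 24×60 = 1440 minutes
Fraction = 663/1440 ≈ 0.4604
As a percentage: 663/1440 × 100 ≈ 46.04%

0.4604 (46.04%)


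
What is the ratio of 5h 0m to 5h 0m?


1:1 (1.00)

Duration 1: 300 minutes
Duration 2: 300 minutes
Ratio = 300:300
GCD = 300
Simplified = 1:1
As a decimal: 1/1 = 1.00


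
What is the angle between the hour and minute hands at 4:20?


10.0°

Hour hand = 4×30 + 20×0.5 = 130.0°
Minute hand = 20×6 = 120°
Difference = |130.0 - 120| = 10.0°


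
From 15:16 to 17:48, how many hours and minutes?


End time in minutes: 17×60 + 48 = 1068
Start time in minutes: 15×60 + 16 = 916
Difference = 1068 - 916 = 152 minutes
= 2 hours 32 minutes

2h 32m


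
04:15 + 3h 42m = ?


Start: 255 minutes from midnight
Add: 222 minutes
Total: 477 minutes
Hours: 477 ÷ 60 = 7 remainder 57

07:57


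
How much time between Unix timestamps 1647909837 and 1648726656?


816819 seconds (226.9 hours / 9.45 days)

Difference = 1648726656 - 1647909837 = 816819 seconds
In hours: 816819 / 3600 ≈ 226.9
In days: 816819 / 86400 ≈ 9.45


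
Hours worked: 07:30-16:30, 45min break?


8h 15m (495 minutes)

Total time = (16×60+30) - (7×60+30)
= 990 - 450 = 540 min
Minus break: 540 - 45 = 495 min
= 8h 15m


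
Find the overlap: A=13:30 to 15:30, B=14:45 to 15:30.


45 minutes

Meeting A: 810-930 (in minutes from midnight)
Meeting B: 885-930
Overlap start = max(810, 885) = 885
Overlap end = min(930, 930) = 930
Overlap = max(0, 930 - 885) = 45 min


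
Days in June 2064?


Month: June (month 6)
June has 30 days

30 days


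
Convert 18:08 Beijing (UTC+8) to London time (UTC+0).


10:08

Time difference = UTC+0 - UTC+8 = -8 hours
New hour = (18 -8) mod 24
= 10 mod 24 = 10
Minutes unchanged → 10:08


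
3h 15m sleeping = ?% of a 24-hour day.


13.5%

Time: 195 minutes
Day: 1440 minutes
Percentage = (195/1440) × 100 ≈ 13.5%


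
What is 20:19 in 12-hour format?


Hour: 20
20 - 12 = 8 → PM

8:19 PM


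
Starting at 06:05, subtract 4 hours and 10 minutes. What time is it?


Start: 365 minutes from midnight
Subtract: 250 minutes
Remaining: 365 - 250 = 115
Hours: 1, Minutes: 55

01:55


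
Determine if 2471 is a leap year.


No

Rules: divisible by 4 AND (not by 100 OR by 400)
2471 ÷ 4 = 617 remainder 3 → not divisible by 4
Not divisible by 4 → not a leap year


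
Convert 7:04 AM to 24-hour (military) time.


Input: 7:04 AM
AM hour stays: 7

07:04


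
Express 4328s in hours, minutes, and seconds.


1h 12m 8s

Hours: 4328 ÷ 3600 = 1 remainder 728
Minutes: 728 ÷ 60 = 12 remainder 8
Seconds: 8


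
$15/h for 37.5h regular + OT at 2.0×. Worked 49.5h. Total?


$922.50

Regular: 37.5h × $15 = $562.50
Overtime: 49.5 - 37.5 = 12.0h
OT pay: 12.0h × $15 × 2.0 = $360.00
Total = $562.50 + $360.00 = $922.50


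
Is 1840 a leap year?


Yes

Rules: divisible by 4 AND (not by 100 OR by 400)
1840 ÷ 4 = 460 exactly → divisible by 4
1840 ÷ 100 = 18 remainder 40 → not divisible by 100
Divisible by 4 but not by 100 → leap year


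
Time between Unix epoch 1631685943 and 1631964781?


278838 seconds (77.5 hours / 3.23 days)

Difference = 1631964781 - 1631685943 = 278838 seconds
In hours: 278838 / 3600 ≈ 77.5
In days: 278838 / 86400 ≈ 3.23


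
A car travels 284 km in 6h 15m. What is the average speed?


45.4 km/h

Distance: 284 km
Time: 6h 15m = 375 min = 375/60 = 25/4 hours
Speed = 284 ÷ (25/4) = 284 × 4 / 25 = 1136/25 ≈ 45.4 km/h


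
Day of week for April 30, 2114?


Zeller's congruence:
q=30, m=4, k=14, j=21
h = (30 + ⌊13×5/5⌋ + 14 + ⌊14/4⌋ + ⌊21/4⌋ - 2×21) mod 7
= (30 + 13 + 14 + 3 + 5 - 42) mod 7
= 23 mod 7 = 2
h=2 → Monday

Monday


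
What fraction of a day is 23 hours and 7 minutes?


0.9632 (96.32%)

Total minutes: 23×60 + 7 = 1387
Day = 24×60 = 1440 minutes
Fraction = 1387/1440 ≈ 0.9632
As a percentage: 1387/1440 × 100 ≈ 96.32%


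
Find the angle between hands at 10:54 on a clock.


3.0°

Hour hand = 10×30 + 54×0.5 = 327.0°
Minute hand = 54×6 = 324°
Difference = |327.0 - 324| = 3.0°


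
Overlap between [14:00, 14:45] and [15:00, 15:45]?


Meeting A: 840-885 (in minutes from midnight)
Meeting B: 900-945
Overlap start = max(840, 900) = 900
Overlap end = min(885, 945) = 885
Overlap = max(0, 885 - 900) = 0 min

0 minutes


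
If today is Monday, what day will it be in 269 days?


Start: Monday (index 0)
(0 + 269) mod 7
= 269 mod 7
= 3
Index 3 → Thursday

Thursday


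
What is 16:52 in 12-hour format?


4:52 PM

Hour: 16
16 - 12 = 4 → PM


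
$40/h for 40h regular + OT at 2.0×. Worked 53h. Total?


$2640.00

Regular: 40h × $40 = $1600.00
Overtime: 53 - 40 = 13h
OT pay: 13h × $40 × 2.0 = $1040.00
Total = $1600.00 + $1040.00 = $2640.00


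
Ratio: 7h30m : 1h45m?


Duration 1: 450 minutes
Duration 2: 105 minutes
Ratio = 450:105
GCD = 15
Simplified = 30:7
As a decimal: 30/7 ≈ 4.29

30:7 (4.29)


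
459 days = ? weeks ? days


Weeks: 459 ÷ 7 = 65 remainder 4

65 weeks 4 days


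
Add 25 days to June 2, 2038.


Start: June 2, 2038
Add 25 days
June 2 + 25 = June 27, 2038

June 27, 2038


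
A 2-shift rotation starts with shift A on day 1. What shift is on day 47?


Shift A

Shifts: A, B
Start: A (index 0)
Day 47: (0 + 47 - 1) mod 2
= 46 mod 2
= 0
Index 0 → shift A


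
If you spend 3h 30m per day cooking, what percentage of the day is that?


Time: 210 minutes
Day: 1440 minutes
Percentage = (210/1440) × 100 ≈ 14.6%

14.6%


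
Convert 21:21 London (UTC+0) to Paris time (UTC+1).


22:21

Time difference = UTC+1 - UTC+0 = +1 hours
New hour = (21 + 1) mod 24
= 22 mod 24 = 22
Minutes unchanged → 22:21


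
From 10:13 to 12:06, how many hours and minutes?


1h 53m

End time in minutes: 12×60 + 6 = 726
Start time in minutes: 10×60 + 13 = 613
Difference = 726 - 613 = 113 minutes
= 1 hours 53 minutes


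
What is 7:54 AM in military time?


Input: 7:54 AM
AM hour stays: 7

07:54


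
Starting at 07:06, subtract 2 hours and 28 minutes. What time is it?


04:38

Start: 426 minutes from midnight
Subtract: 148 minutes
Remaining: 426 - 148 = 278
Hours: 4, Minutes: 38


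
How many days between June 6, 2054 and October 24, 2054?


From June 6, 2054 to October 24, 2054
Rest of June 2054: 30 - 6 = 24
Full months: July 31, August 31, September 30
Days into October 2054: 24
Total = 24 + 31 + 31 + 30 + 24 = 140 days

140 days


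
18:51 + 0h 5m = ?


Start: 1131 minutes from midnight
Add: 5 minutes
Total: 1136 minutes
Hours: 1136 ÷ 60 = 18 remainder 56

18:56


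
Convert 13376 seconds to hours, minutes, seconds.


Hours: 13376 ÷ 3600 = 3 remainder 2576
Minutes: 2576 ÷ 60 = 42 remainder 56
Seconds: 56

3h 42m 56s


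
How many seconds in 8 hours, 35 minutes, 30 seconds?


30930 seconds

Hours: 8 × 3600 = 28800
Minutes: 35 × 60 = 2100
Seconds: 30
Total = 28800 + 2100 + 30 = 30930


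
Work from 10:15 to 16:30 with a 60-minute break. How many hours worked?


Total time = (16×60+30) - (10×60+15)
= 990 - 615 = 375 min
Minus break: 375 - 60 = 315 min
= 5h 15m

5h 15m (315 minutes)


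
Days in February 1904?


Month: February (month 2)
February: 28 or 29 (leap year)
1904 leap year? Yes

29 days


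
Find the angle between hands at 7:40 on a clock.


Hour hand = 7×30 + 40×0.5 = 230.0°
Minute hand = 40×6 = 240°
Difference = |230.0 - 240| = 10.0°

10.0°


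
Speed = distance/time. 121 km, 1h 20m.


Distance: 121 km
Time: 1h 20m = 80 min = 80/60 = 4/3 hours
Speed = 121 ÷ (4/3) = 121 × 3 / 4 = 363/4 ≈ 90.8 km/h

90.8 km/h


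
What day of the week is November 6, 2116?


Zeller's congruence:
q=6, m=11, k=16, j=21
h = (6 + ⌊13×12/5⌋ + 16 + ⌊16/4⌋ + ⌊21/4⌋ - 2×21) mod 7
= (6 + 31 + 16 + 4 + 5 - 42) mod 7
= 20 mod 7 = 6
h=6 → Friday

Friday


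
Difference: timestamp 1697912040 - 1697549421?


362619 seconds (100.7 hours / 4.20 days)

Difference = 1697912040 - 1697549421 = 362619 seconds
In hours: 362619 / 3600 ≈ 100.7
In days: 362619 / 86400 ≈ 4.20


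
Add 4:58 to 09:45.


Start: 585 minutes from midnight
Add: 298 minutes
Total: 883 minutes
Hours: 883 ÷ 60 = 14 remainder 43

14:43


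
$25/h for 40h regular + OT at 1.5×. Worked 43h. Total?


$1112.50

Regular: 40h × $25 = $1000.00
Overtime: 43 - 40 = 3h
OT pay: 3h × $25 × 1.5 = $112.50
Total = $1000.00 + $112.50 = $1112.50


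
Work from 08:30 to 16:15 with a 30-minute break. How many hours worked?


Total time = (16×60+15) - (8×60+30)
= 975 - 510 = 465 min
Minus break: 465 - 30 = 435 min
= 7h 15m

7h 15m (435 minutes)


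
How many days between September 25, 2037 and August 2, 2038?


311 days

From September 25, 2037 to August 2, 2038
Rest of September 2037: 30 - 25 = 5
Full months: October 31, November 30, December 31, January 31, February 2038 28, March 31, April 30, May 31, June 30, July 31
Days into August 2038: 2
Total = 5 + 31 + 30 + 31 + 31 + 28 + 31 + 30 + 31 + 30 + 31 + 2 = 311 days


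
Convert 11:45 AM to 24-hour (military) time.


11:45

Input: 11:45 AM
AM hour stays: 11


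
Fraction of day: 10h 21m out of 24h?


Total minutes: 10×60 + 21 = 621
Day = 24×60 = 1440 minutes
Fraction = 621/1440 ≈ 0.4313
As a percentage: 621/1440 × 100 ≈ 43.13%

0.4313 (43.13%)


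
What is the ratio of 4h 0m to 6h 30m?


8:13 (0.62)

Duration 1: 240 minutes
Duration 2: 390 minutes
Ratio = 240:390
GCD = 30
Simplified = 8:13
As a decimal: 8/13 ≈ 0.62


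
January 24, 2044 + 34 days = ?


February 27, 2044

Start: January 24, 2044
Add 34 days
January 24 → February 1: 31 - 24 + 1 = 8 days (34 - 8 = 26 left)
February 1 + 26 = February 27, 2044


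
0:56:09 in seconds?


3369 seconds

Hours: 0 × 3600 = 0
Minutes: 56 × 60 = 3360
Seconds: 9
Total = 0 + 3360 + 9 = 3369


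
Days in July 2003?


Month: July (month 7)
July has 31 days

31 days


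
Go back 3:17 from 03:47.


Start: 227 minutes from midnight
Subtract: 197 minutes
Remaining: 227 - 197 = 30
Hours: 0, Minutes: 30

00:30


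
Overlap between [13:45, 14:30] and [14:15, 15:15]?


15 minutes

Meeting A: 825-870 (in minutes from midnight)
Meeting B: 855-915
Overlap start = max(825, 855) = 855
Overlap end = min(870, 915) = 870
Overlap = max(0, 870 - 855) = 15 min


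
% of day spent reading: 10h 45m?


Time: 645 minutes
Day: 1440 minutes
Percentage = (645/1440) × 100 ≈ 44.8%

44.8%


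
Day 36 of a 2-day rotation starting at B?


Shifts: A, B
Start: B (index 1)
Day 36: (1 + 36 - 1) mod 2
= 36 mod 2
= 0
Index 0 → shift A

Shift A


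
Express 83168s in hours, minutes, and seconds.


23h 6m 8s

Hours: 83168 ÷ 3600 = 23 remainder 368
Minutes: 368 ÷ 60 = 6 remainder 8
Seconds: 8


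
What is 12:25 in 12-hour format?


Hour: 12
12 → 12 PM (noon)

12:25 PM


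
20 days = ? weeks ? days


Weeks: 20 ÷ 7 = 2 remainder 6

2 weeks 6 days


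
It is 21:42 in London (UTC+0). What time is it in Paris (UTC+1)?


Time difference = UTC+1 - UTC+0 = +1 hours
New hour = (21 + 1) mod 24
= 22 mod 24 = 22
Minutes unchanged → 22:42

22:42


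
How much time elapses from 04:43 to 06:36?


1h 53m

End time in minutes: 6×60 + 36 = 396
Start time in minutes: 4×60 + 43 = 283
Difference = 396 - 283 = 113 minutes
= 1 hours 53 minutes


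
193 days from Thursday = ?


Monday

Start: Thursday (index 3)
(3 + 193) mod 7
= 196 mod 7
= 0
Index 0 → Monday


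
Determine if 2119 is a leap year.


No

Rules: divisible by 4 AND (not by 100 OR by 400)
2119 ÷ 4 = 529 remainder 3 → not divisible by 4
Not divisible by 4 → not a leap year


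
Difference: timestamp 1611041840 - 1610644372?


397468 seconds (110.4 hours / 4.60 days)

Difference = 1611041840 - 1610644372 = 397468 seconds
In hours: 397468 / 3600 ≈ 110.4
In days: 397468 / 86400 ≈ 4.60


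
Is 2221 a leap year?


No

Rules: divisible by 4 AND (not by 100 OR by 400)
2221 ÷ 4 = 555 remainder 1 → not divisible by 4
Not divisible by 4 → not a leap year


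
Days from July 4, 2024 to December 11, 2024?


160 days

From July 4, 2024 to December 11, 2024
Rest of July 2024: 31 - 4 = 27
Full months: August 31, September 30, October 31, November 30
Days into December 2024: 11
Total = 27 + 31 + 30 + 31 + 30 + 11 = 160 days


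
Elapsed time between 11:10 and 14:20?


3h 10m

End time in minutes: 14×60 + 20 = 860
Start time in minutes: 11×60 + 10 = 670
Difference = 860 - 670 = 190 minutes
= 3 hours 10 minutes


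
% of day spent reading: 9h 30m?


Time: 570 minutes
Day: 1440 minutes
Percentage = (570/1440) × 100 ≈ 39.6%

39.6%


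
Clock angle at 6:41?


45.5°

Hour hand = 6×30 + 41×0.5 = 200.5°
Minute hand = 41×6 = 246°
Difference = |200.5 - 246| = 45.5°


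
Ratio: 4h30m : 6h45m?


2:3 (0.67)

Duration 1: 270 minutes
Duration 2: 405 minutes
Ratio = 270:405
GCD = 135
Simplified = 2:3
As a decimal: 2/3 ≈ 0.67


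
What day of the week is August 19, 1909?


Zeller's congruence:
q=19, m=8, k=9, j=19
h = (19 + ⌊13×9/5⌋ + 9 + ⌊9/4⌋ + ⌊19/4⌋ - 2×19) mod 7
= (19 + 23 + 9 + 2 + 4 - 38) mod 7
= 19 mod 7 = 5
h=5 → Thursday

Thursday


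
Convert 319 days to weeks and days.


45 weeks 4 days

Weeks: 319 ÷ 7 = 45 remainder 4


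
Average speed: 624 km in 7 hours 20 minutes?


Distance: 624 km
Time: 7h 20m = 440 min = 440/60 = 22/3 hours
Speed = 624 ÷ (22/3) = 624 × 3 / 22 = 1872/22 ≈ 85.1 km/h

85.1 km/h


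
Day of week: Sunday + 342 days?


Saturday

Start: Sunday (index 6)
(6 + 342) mod 7
= 348 mod 7
= 5
Index 5 → Saturday


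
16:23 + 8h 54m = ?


01:17 (next day)

Start: 983 minutes from midnight
Add: 534 minutes
Total: 1517 minutes
Hours: 1517 ÷ 60 = 25 remainder 17
25 ≥ 24 → 25 - 24 = 1 (next day)


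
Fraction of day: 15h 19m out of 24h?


Total minutes: 15×60 + 19 = 919
Day = 24×60 = 1440 minutes
Fraction = 919/1440 ≈ 0.6382
As a percentage: 919/1440 × 100 ≈ 63.82%

0.6382 (63.82%)


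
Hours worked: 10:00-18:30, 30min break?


8h 0m (480 minutes)

Total time = (18×60+30) - (10×60+0)
= 1110 - 600 = 510 min
Minus break: 510 - 30 = 480 min
= 8h 0m


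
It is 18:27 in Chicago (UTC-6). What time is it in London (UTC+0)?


Time difference = UTC+0 - UTC-6 = +6 hours
New hour = (18 + 6) mod 24
= 24 mod 24 = 0
Minutes unchanged → 00:27; 24 ≥ 24 → next day

00:27 (next day)


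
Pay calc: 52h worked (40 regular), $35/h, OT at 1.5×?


$2030.00

Regular: 40h × $35 = $1400.00
Overtime: 52 - 40 = 12h
OT pay: 12h × $35 × 1.5 = $630.00
Total = $1400.00 + $630.00 = $2030.00


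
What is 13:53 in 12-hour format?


1:53 PM

Hour: 13
13 - 12 = 1 → PM


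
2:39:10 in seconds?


Hours: 2 × 3600 = 7200
Minutes: 39 × 60 = 2340
Seconds: 10
Total = 7200 + 2340 + 10 = 9550

9550 seconds


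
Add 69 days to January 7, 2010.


Start: January 7, 2010
Add 69 days
January 7 → February 1: 31 - 7 + 1 = 25 days (69 - 25 = 44 left)
February 1 → March 1: 28 - 1 + 1 = 28 days (44 - 28 = 16 left)
March 1 + 16 = March 17, 2010

March 17, 2010


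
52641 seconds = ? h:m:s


14h 37m 21s

Hours: 52641 ÷ 3600 = 14 remainder 2241
Minutes: 2241 ÷ 60 = 37 remainder 21
Seconds: 21


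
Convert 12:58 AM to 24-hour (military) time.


00:58

Input: 12:58 AM
12 AM → 00 (midnight)


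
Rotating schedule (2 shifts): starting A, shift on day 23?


Shifts: A, B
Start: A (index 0)
Day 23: (0 + 23 - 1) mod 2
= 22 mod 2
= 0
Index 0 → shift A

Shift A


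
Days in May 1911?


31 days

Month: May (month 5)
May has 31 days


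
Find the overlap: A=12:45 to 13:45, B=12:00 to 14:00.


60 minutes

Meeting A: 765-825 (in minutes from midnight)
Meeting B: 720-840
Overlap start = max(765, 720) = 765
Overlap end = min(825, 840) = 825
Overlap = max(0, 825 - 765) = 60 min


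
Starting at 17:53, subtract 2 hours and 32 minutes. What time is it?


Start: 1073 minutes from midnight
Subtract: 152 minutes
Remaining: 1073 - 152 = 921
Hours: 15, Minutes: 21

15:21


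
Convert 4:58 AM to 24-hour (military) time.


04:58

Input: 4:58 AM
AM hour stays: 4


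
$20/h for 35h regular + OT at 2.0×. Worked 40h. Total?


$900.00

Regular: 35h × $20 = $700.00
Overtime: 40 - 35 = 5h
OT pay: 5h × $20 × 2.0 = $200.00
Total = $700.00 + $200.00 = $900.00


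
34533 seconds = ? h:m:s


9h 35m 33s

Hours: 34533 ÷ 3600 = 9 remainder 2133
Minutes: 2133 ÷ 60 = 35 remainder 33
Seconds: 33


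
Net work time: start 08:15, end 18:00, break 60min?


8h 45m (525 minutes)

Total time = (18×60+0) - (8×60+15)
= 1080 - 495 = 585 min
Minus break: 585 - 60 = 525 min
= 8h 45m


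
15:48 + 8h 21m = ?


Start: 948 minutes from midnight
Add: 501 minutes
Total: 1449 minutes
Hours: 1449 ÷ 60 = 24 remainder 9
24 ≥ 24 → 24 - 24 = 0 (next day)

00:09 (next day)


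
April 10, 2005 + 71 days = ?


June 20, 2005

Start: April 10, 2005
Add 71 days
April 10 → May 1: 30 - 10 + 1 = 21 days (71 - 21 = 50 left)
May 1 → June 1: 31 - 1 + 1 = 31 days (50 - 31 = 19 left)
June 1 + 19 = June 20, 2005


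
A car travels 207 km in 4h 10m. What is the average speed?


Distance: 207 km
Time: 4h 10m = 250 min = 250/60 = 25/6 hours
Speed = 207 ÷ (25/6) = 207 × 6 / 25 = 1242/25 ≈ 49.7 km/h

49.7 km/h


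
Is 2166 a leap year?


No

Rules: divisible by 4 AND (not by 100 OR by 400)
2166 ÷ 4 = 541 remainder 2 → not divisible by 4
Not divisible by 4 → not a leap year


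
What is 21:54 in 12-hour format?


9:54 PM

Hour: 21
21 - 12 = 9 → PM


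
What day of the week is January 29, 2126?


Tuesday

Zeller's congruence:
q=29, m=13, k=25, j=21
h = (29 + ⌊13×14/5⌋ + 25 + ⌊25/4⌋ + ⌊21/4⌋ - 2×21) mod 7
= (29 + 36 + 25 + 6 + 5 - 42) mod 7
= 59 mod 7 = 3
h=3 → Tuesday


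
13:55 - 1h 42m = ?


Start: 835 minutes from midnight
Subtract: 102 minutes
Remaining: 835 - 102 = 733
Hours: 12, Minutes: 13

12:13


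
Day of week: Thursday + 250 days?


Start: Thursday (index 3)
(3 + 250) mod 7
= 253 mod 7
= 1
Index 1 → Tuesday

Tuesday


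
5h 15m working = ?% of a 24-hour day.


21.9%

Time: 315 minutes
Day: 1440 minutes
Percentage = (315/1440) × 100 ≈ 21.9%


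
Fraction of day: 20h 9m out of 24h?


0.8396 (83.96%)

Total minutes: 20×60 + 9 = 1209
Day = 24×60 = 1440 minutes
Fraction = 1209/1440 ≈ 0.8396
As a percentage: 1209/1440 × 100 ≈ 83.96%


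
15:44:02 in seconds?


56642 seconds

Hours: 15 × 3600 = 54000
Minutes: 44 × 60 = 2640
Seconds: 2
Total = 54000 + 2640 + 2 = 56642


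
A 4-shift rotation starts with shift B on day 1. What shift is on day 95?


Shift D

Shifts: A, B, C, D
Start: B (index 1)
Day 95: (1 + 95 - 1) mod 4
= 95 mod 4
= 3
Index 3 → shift D


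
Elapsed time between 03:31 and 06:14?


End time in minutes: 6×60 + 14 = 374
Start time in minutes: 3×60 + 31 = 211
Difference = 374 - 211 = 163 minutes
= 2 hours 43 minutes

2h 43m


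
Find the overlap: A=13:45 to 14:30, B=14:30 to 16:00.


Meeting A: 825-870 (in minutes from midnight)
Meeting B: 870-960
Overlap start = max(825, 870) = 870
Overlap end = min(870, 960) = 870
Overlap = max(0, 870 - 870) = 0 min

0 minutes


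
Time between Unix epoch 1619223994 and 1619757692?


Difference = 1619757692 - 1619223994 = 533698 seconds
In hours: 533698 / 3600 ≈ 148.2
In days: 533698 / 86400 ≈ 6.18

533698 seconds (148.2 hours / 6.18 days)


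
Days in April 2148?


30 days

Month: April (month 4)
April has 30 days


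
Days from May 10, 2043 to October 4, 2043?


From May 10, 2043 to October 4, 2043
Rest of May 2043: 31 - 10 = 21
Full months: June 30, July 31, August 31, September 30
Days into October 2043: 4
Total = 21 + 30 + 31 + 31 + 30 + 4 = 147 days

147 days


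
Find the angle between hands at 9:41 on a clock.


44.5°

Hour hand = 9×30 + 41×0.5 = 290.5°
Minute hand = 41×6 = 246°
Difference = |290.5 - 246| = 44.5°


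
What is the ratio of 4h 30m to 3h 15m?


18:13 (1.38)

Duration 1: 270 minutes
Duration 2: 195 minutes
Ratio = 270:195
GCD = 15
Simplified = 18:13
As a decimal: 18/13 ≈ 1.38


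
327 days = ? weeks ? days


Weeks: 327 ÷ 7 = 46 remainder 5

46 weeks 5 days


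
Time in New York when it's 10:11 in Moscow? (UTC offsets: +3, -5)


Time difference = UTC-5 - UTC+3 = -8 hours
New hour = (10 -8) mod 24
= 2 mod 24 = 2
Minutes unchanged → 02:11

02:11


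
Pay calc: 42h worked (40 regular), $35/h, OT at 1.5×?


Regular: 40h × $35 = $1400.00
Overtime: 42 - 40 = 2h
OT pay: 2h × $35 × 1.5 = $105.00
Total = $1400.00 + $105.00 = $1505.00

$1505.00


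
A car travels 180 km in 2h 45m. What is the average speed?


65.5 km/h

Distance: 180 km
Time: 2h 45m = 165 min = 165/60 = 11/4 hours
Speed = 180 ÷ (11/4) = 180 × 4 / 11 = 720/11 ≈ 65.5 km/h


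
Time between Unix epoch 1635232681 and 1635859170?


626489 seconds (174.0 hours / 7.25 days)

Difference = 1635859170 - 1635232681 = 626489 seconds
In hours: 626489 / 3600 ≈ 174.0
In days: 626489 / 86400 ≈ 7.25


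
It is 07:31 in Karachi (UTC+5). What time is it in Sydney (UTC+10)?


Time difference = UTC+10 - UTC+5 = +5 hours
New hour = (7 + 5) mod 24
= 12 mod 24 = 12
Minutes unchanged → 12:31

12:31


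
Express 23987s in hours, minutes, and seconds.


Hours: 23987 ÷ 3600 = 6 remainder 2387
Minutes: 2387 ÷ 60 = 39 remainder 47
Seconds: 47

6h 39m 47s


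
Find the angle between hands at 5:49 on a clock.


119.5°

Hour hand = 5×30 + 49×0.5 = 174.5°
Minute hand = 49×6 = 294°
Difference = |174.5 - 294| = 119.5°
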